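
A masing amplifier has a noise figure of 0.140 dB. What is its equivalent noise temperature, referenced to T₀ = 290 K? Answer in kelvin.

9.50 K

F = 10^(0.140/10) = 1.03276
T_e = (F − 1)·T₀ = (1.03276 − 1) × 290 = 9.50 K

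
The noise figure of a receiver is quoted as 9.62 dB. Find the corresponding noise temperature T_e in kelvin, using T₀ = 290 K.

F = 10^(9.62/10) = 9.1622
T_e = (F − 1)·T₀ = (9.1622 − 1) × 290 = 2367 K

2367 K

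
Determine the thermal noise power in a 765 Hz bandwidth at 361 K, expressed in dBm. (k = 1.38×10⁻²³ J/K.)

−144.2 dBm

P_n = kTB = 1.38×10⁻²³ × 361 × 7.65×10² = 3.81×10⁻¹⁸ W
In dBm: 10 log₁₀(3.81×10⁻¹⁸ / 10⁻³) = −144.2 dBm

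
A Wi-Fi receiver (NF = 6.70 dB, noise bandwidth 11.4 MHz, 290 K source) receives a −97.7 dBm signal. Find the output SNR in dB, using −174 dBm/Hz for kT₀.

Noise floor: N = −174 + 10 log₁₀(B) + NF
10 log₁₀(1.14×10⁷) = 70.57 dB
N = −174 + 70.57 + 6.70 = −96.73 dBm
SNR = P_sig − N = −97.7 − (−96.73) = −0.97 dB → −1.0 dB

−1.0 dB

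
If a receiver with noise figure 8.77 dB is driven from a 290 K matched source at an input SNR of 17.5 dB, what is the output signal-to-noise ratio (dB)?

By definition F = SNR_in/SNR_out, so in dB: SNR_out = SNR_in − NF
SNR_out = 17.5 − 8.77 = 8.73 dB

8.73 dB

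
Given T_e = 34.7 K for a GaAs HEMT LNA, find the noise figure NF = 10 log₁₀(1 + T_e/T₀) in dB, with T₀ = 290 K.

0.491 dB

F = 1 + T_e/T₀ = 1 + 34.7/290 = 1.11966
NF = 10 log₁₀(1.11966) = 0.491 dB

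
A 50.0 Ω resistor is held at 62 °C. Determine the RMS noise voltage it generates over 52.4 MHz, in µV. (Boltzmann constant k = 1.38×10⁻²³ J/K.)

6.96 µV

T = 62 °C + 273.15 = 335.15 K
V_n = √(4kTRB)
4kTRB = 4 × 1.38×10⁻²³ × 335.15 × 5.00×10¹ × 5.24×10⁷ = 4.85×10⁻¹¹ V²
V_n = √(4.85×10⁻¹¹) = 6.96×10⁻⁶ V = 6.96 µV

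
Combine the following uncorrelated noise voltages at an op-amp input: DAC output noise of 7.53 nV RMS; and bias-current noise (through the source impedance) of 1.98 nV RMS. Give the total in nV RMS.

Uncorrelated sources add in power (mean-square): V_tot = √(ΣV_i²)
V_tot = √[(7.53×10⁻⁹)² + (1.98×10⁻⁹)²] = 7.79×10⁻⁹ V = 7.79 nV

7.79 nV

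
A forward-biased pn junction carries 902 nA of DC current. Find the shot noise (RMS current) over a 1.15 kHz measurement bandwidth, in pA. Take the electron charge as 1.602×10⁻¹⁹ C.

I_n = √(2qI·B)
2qI·B = 2 × 1.602×10⁻¹⁹ × 9.02×10⁻⁷ × 1.15×10³ = 3.32×10⁻²² A²
I_n = √(3.32×10⁻²²) = 1.82×10⁻¹¹ A = 18.2 pA

18.2 pA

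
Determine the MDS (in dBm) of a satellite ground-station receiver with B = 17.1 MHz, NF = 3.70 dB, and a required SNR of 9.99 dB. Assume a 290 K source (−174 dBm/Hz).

−88.0 dBm

Sensitivity = −174 + 10 log₁₀(B) + NF + SNR_min
= −174 + 72.33 + 3.70 + 9.99
= −87.98 dBm → −88.0 dBm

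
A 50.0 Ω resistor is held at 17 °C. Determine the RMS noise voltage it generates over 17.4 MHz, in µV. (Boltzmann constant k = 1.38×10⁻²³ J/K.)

3.73 µV

T = 17 °C + 273.15 = 290.15 K
V_n = √(4kTRB)
4kTRB = 4 × 1.38×10⁻²³ × 290.15 × 5.00×10¹ × 1.74×10⁷ = 1.39×10⁻¹¹ V²
V_n = √(1.39×10⁻¹¹) = 3.73×10⁻⁶ V = 3.73 µV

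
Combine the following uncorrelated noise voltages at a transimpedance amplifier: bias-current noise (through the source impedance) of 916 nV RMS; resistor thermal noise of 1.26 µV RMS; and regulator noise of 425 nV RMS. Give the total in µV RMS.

1.61 µV

Uncorrelated sources add in power (mean-square): V_tot = √(ΣV_i²)
V_tot = √[(9.16×10⁻⁷)² + (1.26×10⁻⁶)² + (4.25×10⁻⁷)²] = 1.61×10⁻⁶ V = 1.61 µV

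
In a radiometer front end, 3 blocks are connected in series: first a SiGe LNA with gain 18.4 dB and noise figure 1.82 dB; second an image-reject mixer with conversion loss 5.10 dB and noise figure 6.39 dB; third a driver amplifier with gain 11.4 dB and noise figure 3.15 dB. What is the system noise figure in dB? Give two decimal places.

Convert to linear (a loss of L dB is a gain of −L dB): F_i = 10^(NF_i/10), G_i = 10^(G_i,dB/10)
  Stage 1: F_1 = 10^(1.82/10) = 1.521, G_1 = 10^(18.4/10) = 69.18
  Stage 2: F_2 = 10^(6.39/10) = 4.355, G_2 = 10^(−5.10/10) = 0.3090
  Stage 3: F_3 = 10^(3.15/10) = 2.065, G_3 = 10^(11.4/10) = 13.80
Friis cascade:
  F = 1.521 + (4.355 − 1)/69.18 + (2.065 − 1)/21.38 = 1.619
NF = 10 log₁₀(1.619) = 2.09 dB

2.09 dB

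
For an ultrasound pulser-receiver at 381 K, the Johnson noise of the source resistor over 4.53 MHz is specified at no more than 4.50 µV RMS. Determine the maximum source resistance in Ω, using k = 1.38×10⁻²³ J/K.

Johnson–Nyquist: V_n = √(4kTRB) ⇒ R = V_n² / (4kTB)
4kTB = 4 × 1.38×10⁻²³ × 381 × 4.53×10⁶ = 9.53×10⁻¹⁴
R = (4.50×10⁻⁶)² / 9.53×10⁻¹⁴ = 2.13×10² Ω = 213 Ω

213 Ω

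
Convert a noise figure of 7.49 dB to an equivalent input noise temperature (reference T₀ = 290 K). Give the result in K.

1337 K

F = 10^(7.49/10) = 5.61048
T_e = (F − 1)·T₀ = (5.61048 − 1) × 290 = 1337 K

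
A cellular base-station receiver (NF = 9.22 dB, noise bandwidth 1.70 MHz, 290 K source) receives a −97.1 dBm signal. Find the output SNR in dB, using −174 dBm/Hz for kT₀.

5.4 dB

Noise floor: N = −174 + 10 log₁₀(B) + NF
10 log₁₀(1.70×10⁶) = 62.3 dB
N = −174 + 62.3 + 9.22 = −102.48 dBm
SNR = P_sig − N = −97.1 − (−102.48) = 5.38 dB → 5.4 dB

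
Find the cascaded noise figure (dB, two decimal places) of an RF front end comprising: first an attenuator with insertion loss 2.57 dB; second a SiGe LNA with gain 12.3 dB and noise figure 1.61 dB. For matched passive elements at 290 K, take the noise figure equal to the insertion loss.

4.18 dB

Convert to linear (a loss of L dB is a gain of −L dB): F_i = 10^(NF_i/10), G_i = 10^(G_i,dB/10)
  Stage 1: F_1 = 10^(2.57/10) = 1.807, G_1 = 10^(−2.57/10) = 0.5534
  Stage 2: F_2 = 10^(1.61/10) = 1.449, G_2 = 10^(12.3/10) = 16.98
Friis cascade:
  F = 1.807 + (1.449 − 1)/0.5534 = 2.618
NF = 10 log₁₀(2.618) = 4.18 dB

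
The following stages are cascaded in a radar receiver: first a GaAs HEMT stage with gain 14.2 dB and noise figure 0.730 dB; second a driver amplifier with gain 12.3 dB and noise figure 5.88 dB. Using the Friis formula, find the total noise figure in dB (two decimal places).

Convert to linear (a loss of L dB is a gain of −L dB): F_i = 10^(NF_i/10), G_i = 10^(G_i,dB/10)
  Stage 1: F_1 = 10^(0.730/10) = 1.183, G_1 = 10^(14.2/10) = 26.30
  Stage 2: F_2 = 10^(5.88/10) = 3.873, G_2 = 10^(12.3/10) = 16.98
Friis cascade:
  F = 1.183 + (3.873 − 1)/26.30 = 1.292
NF = 10 log₁₀(1.292) = 1.11 dB

1.11 dB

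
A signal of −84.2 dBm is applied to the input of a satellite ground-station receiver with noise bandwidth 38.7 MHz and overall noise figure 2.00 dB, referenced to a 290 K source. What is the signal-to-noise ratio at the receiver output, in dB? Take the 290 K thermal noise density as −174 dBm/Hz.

11.9 dB

Noise floor: N = −174 + 10 log₁₀(B) + NF
10 log₁₀(3.87×10⁷) = 75.88 dB
N = −174 + 75.88 + 2.00 = −96.12 dBm
SNR = P_sig − N = −84.2 − (−96.12) = 11.92 dB → 11.9 dB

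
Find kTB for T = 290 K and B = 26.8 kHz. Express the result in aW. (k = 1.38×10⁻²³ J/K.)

107 aW

P_n = kTB = 1.38×10⁻²³ × 290 × 2.68×10⁴ = 1.07×10⁻¹⁶ W = 107 aW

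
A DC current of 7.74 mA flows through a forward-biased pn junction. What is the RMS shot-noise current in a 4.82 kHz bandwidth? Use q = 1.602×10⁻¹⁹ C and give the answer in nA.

3.46 nA

I_n = √(2qI·B)
2qI·B = 2 × 1.602×10⁻¹⁹ × 7.74×10⁻³ × 4.82×10³ = 1.20×10⁻¹⁷ A²
I_n = √(1.20×10⁻¹⁷) = 3.46×10⁻⁹ A = 3.46 nA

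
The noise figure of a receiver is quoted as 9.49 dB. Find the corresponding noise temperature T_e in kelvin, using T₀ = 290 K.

2289 K

F = 10^(9.49/10) = 8.89201
T_e = (F − 1)·T₀ = (8.89201 − 1) × 290 = 2289 K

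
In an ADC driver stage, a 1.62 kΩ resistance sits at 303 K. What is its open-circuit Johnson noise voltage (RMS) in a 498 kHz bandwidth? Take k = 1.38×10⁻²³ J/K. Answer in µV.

V_n = √(4kTRB)
4kTRB = 4 × 1.38×10⁻²³ × 303 × 1.62×10³ × 4.98×10⁵ = 1.35×10⁻¹¹ V²
V_n = √(1.35×10⁻¹¹) = 3.67×10⁻⁶ V = 3.67 µV

3.67 µV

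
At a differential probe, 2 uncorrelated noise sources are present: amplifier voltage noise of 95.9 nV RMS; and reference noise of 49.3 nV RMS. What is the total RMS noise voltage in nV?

Uncorrelated sources add in power (mean-square): V_tot = √(ΣV_i²)
V_tot = √[(9.59×10⁻⁸)² + (4.93×10⁻⁸)²] = 1.08×10⁻⁷ V = 108 nV

108 nV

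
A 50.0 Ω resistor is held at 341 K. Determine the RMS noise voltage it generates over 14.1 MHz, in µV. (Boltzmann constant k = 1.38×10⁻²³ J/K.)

V_n = √(4kTRB)
4kTRB = 4 × 1.38×10⁻²³ × 341 × 5.00×10¹ × 1.41×10⁷ = 1.33×10⁻¹¹ V²
V_n = √(1.33×10⁻¹¹) = 3.64×10⁻⁶ V = 3.64 µV

3.64 µV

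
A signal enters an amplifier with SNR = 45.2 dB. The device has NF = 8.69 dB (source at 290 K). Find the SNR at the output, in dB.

36.51 dB

By definition F = SNR_in/SNR_out, so in dB: SNR_out = SNR_in − NF
SNR_out = 45.2 − 8.69 = 36.51 dB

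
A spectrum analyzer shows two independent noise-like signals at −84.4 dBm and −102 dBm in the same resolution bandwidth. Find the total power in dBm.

−84.3 dBm

Convert to linear, add, convert back:
P₁ = 3.63×10⁻¹² W, P₂ = 6.31×10⁻¹⁴ W
P_tot = 3.69×10⁻¹² W → 10 log₁₀(P_tot / 10⁻³) = −84.3 dBm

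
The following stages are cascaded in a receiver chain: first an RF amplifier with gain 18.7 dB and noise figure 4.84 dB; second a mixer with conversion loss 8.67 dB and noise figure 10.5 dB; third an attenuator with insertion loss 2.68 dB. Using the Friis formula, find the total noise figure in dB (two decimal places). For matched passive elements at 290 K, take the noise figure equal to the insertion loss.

Convert to linear (a loss of L dB is a gain of −L dB): F_i = 10^(NF_i/10), G_i = 10^(G_i,dB/10)
  Stage 1: F_1 = 10^(4.84/10) = 3.048, G_1 = 10^(18.7/10) = 74.13
  Stage 2: F_2 = 10^(10.5/10) = 11.22, G_2 = 10^(−8.67/10) = 0.1358
  Stage 3: F_3 = 10^(2.68/10) = 1.854, G_3 = 10^(−2.68/10) = 0.5395
Friis cascade:
  F = 3.048 + (11.22 − 1)/74.13 + (1.854 − 1)/10.07 = 3.271
NF = 10 log₁₀(3.271) = 5.15 dB

5.15 dB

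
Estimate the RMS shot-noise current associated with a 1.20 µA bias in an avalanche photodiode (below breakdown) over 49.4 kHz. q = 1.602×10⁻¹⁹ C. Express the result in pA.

138 pA

I_n = √(2qI·B)
2qI·B = 2 × 1.602×10⁻¹⁹ × 1.20×10⁻⁶ × 4.94×10⁴ = 1.90×10⁻²⁰ A²
I_n = √(1.90×10⁻²⁰) = 1.38×10⁻¹⁰ A = 138 pA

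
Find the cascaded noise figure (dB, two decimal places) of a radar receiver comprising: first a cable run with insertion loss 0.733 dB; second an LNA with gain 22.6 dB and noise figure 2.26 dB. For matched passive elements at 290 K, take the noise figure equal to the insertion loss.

2.99 dB

Convert to linear (a loss of L dB is a gain of −L dB): F_i = 10^(NF_i/10), G_i = 10^(G_i,dB/10)
  Stage 1: F_1 = 10^(0.733/10) = 1.184, G_1 = 10^(−0.733/10) = 0.8447
  Stage 2: F_2 = 10^(2.26/10) = 1.683, G_2 = 10^(22.6/10) = 182.0
Friis cascade:
  F = 1.184 + (1.683 − 1)/0.8447 = 1.992
NF = 10 log₁₀(1.992) = 2.99 dB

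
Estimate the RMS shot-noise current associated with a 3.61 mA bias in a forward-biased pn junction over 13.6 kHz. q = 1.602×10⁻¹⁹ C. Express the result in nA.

I_n = √(2qI·B)
2qI·B = 2 × 1.602×10⁻¹⁹ × 3.61×10⁻³ × 1.36×10⁴ = 1.57×10⁻¹⁷ A²
I_n = √(1.57×10⁻¹⁷) = 3.97×10⁻⁹ A = 3.97 nA

3.97 nA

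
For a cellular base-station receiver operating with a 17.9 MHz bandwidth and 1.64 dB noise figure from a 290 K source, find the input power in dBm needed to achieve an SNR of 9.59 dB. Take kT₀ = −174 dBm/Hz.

Sensitivity = −174 + 10 log₁₀(B) + NF + SNR_min
= −174 + 72.53 + 1.64 + 9.59
= −90.24 dBm → −90.2 dBm

−90.2 dBm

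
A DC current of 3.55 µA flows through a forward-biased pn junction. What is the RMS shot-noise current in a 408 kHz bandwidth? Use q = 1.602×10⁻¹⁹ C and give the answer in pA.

I_n = √(2qI·B)
2qI·B = 2 × 1.602×10⁻¹⁹ × 3.55×10⁻⁶ × 4.08×10⁵ = 4.64×10⁻¹⁹ A²
I_n = √(4.64×10⁻¹⁹) = 6.81×10⁻¹⁰ A = 681 pA

681 pA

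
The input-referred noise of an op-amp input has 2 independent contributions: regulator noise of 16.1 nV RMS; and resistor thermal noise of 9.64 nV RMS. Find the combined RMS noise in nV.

18.8 nV

Uncorrelated sources add in power (mean-square): V_tot = √(ΣV_i²)
V_tot = √[(1.61×10⁻⁸)² + (9.64×10⁻⁹)²] = 1.88×10⁻⁸ V = 18.8 nV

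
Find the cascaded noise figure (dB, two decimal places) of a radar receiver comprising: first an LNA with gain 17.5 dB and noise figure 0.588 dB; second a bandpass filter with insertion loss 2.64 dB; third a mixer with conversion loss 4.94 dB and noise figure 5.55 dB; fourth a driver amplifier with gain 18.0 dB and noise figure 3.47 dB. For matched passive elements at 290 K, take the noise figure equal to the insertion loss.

Convert to linear (a loss of L dB is a gain of −L dB): F_i = 10^(NF_i/10), G_i = 10^(G_i,dB/10)
  Stage 1: F_1 = 10^(0.588/10) = 1.145, G_1 = 10^(17.5/10) = 56.23
  Stage 2: F_2 = 10^(2.64/10) = 1.837, G_2 = 10^(−2.64/10) = 0.5445
  Stage 3: F_3 = 10^(5.55/10) = 3.589, G_3 = 10^(−4.94/10) = 0.3206
  Stage 4: F_4 = 10^(3.47/10) = 2.223, G_4 = 10^(18.0/10) = 63.10
Friis cascade:
  F = 1.145 + (1.837 − 1)/56.23 + (3.589 − 1)/30.62 + (2.223 − 1)/9.817 = 1.369
NF = 10 log₁₀(1.369) = 1.36 dB

1.36 dB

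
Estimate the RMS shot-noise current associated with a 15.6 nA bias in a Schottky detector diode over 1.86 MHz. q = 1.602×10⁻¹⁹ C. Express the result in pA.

96.4 pA

I_n = √(2qI·B)
2qI·B = 2 × 1.602×10⁻¹⁹ × 1.56×10⁻⁸ × 1.86×10⁶ = 9.30×10⁻²¹ A²
I_n = √(9.30×10⁻²¹) = 9.64×10⁻¹¹ A = 96.4 pA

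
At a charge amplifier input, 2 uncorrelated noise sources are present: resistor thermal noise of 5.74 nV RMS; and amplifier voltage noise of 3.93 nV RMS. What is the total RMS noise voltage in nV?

6.96 nV

Uncorrelated sources add in power (mean-square): V_tot = √(ΣV_i²)
V_tot = √[(5.74×10⁻⁹)² + (3.93×10⁻⁹)²] = 6.96×10⁻⁹ V = 6.96 nV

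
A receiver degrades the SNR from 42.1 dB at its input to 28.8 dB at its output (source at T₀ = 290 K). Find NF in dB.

13.3 dB

NF (dB) = SNR_in(dB) − SNR_out(dB) when the source is at T₀
NF = 42.1 − 28.8 = 13.3 dB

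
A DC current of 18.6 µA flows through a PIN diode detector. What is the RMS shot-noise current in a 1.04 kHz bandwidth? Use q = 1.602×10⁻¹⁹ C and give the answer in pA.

I_n = √(2qI·B)
2qI·B = 2 × 1.602×10⁻¹⁹ × 1.86×10⁻⁵ × 1.04×10³ = 6.20×10⁻²¹ A²
I_n = √(6.20×10⁻²¹) = 7.87×10⁻¹¹ A = 78.7 pA

78.7 pA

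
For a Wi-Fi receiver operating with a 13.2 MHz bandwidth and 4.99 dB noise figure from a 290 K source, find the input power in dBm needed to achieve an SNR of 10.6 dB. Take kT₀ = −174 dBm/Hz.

Sensitivity = −174 + 10 log₁₀(B) + NF + SNR_min
= −174 + 71.21 + 4.99 + 10.6
= −87.20 dBm → −87.2 dBm

−87.2 dBm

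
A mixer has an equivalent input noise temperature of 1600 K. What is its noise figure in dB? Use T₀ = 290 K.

8.14 dB

F = 1 + T_e/T₀ = 1 + 1600/290 = 6.51724
NF = 10 log₁₀(6.51724) = 8.14 dB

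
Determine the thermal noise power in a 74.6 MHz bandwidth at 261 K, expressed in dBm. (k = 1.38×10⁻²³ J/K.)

P_n = kTB = 1.38×10⁻²³ × 261 × 7.46×10⁷ = 2.69×10⁻¹³ W
In dBm: 10 log₁₀(2.69×10⁻¹³ / 10⁻³) = −95.7 dBm

−95.7 dBm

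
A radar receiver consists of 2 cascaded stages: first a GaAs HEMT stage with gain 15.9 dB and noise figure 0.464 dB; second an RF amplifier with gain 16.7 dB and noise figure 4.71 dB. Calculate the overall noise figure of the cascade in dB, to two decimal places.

0.66 dB

Convert to linear (a loss of L dB is a gain of −L dB): F_i = 10^(NF_i/10), G_i = 10^(G_i,dB/10)
  Stage 1: F_1 = 10^(0.464/10) = 1.113, G_1 = 10^(15.9/10) = 38.90
  Stage 2: F_2 = 10^(4.71/10) = 2.958, G_2 = 10^(16.7/10) = 46.77
Friis cascade:
  F = 1.113 + (2.958 − 1)/38.90 = 1.163
NF = 10 log₁₀(1.163) = 0.66 dB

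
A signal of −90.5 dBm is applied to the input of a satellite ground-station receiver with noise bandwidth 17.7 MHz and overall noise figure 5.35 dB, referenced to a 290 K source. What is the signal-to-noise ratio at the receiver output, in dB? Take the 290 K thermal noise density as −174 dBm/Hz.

5.7 dB

Noise floor: N = −174 + 10 log₁₀(B) + NF
10 log₁₀(1.77×10⁷) = 72.48 dB
N = −174 + 72.48 + 5.35 = −96.17 dBm
SNR = P_sig − N = −90.5 − (−96.17) = 5.67 dB → 5.7 dB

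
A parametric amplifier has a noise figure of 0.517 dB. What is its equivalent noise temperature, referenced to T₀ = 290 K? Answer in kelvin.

F = 10^(0.517/10) = 1.12642
T_e = (F − 1)·T₀ = (1.12642 − 1) × 290 = 36.7 K

36.7 K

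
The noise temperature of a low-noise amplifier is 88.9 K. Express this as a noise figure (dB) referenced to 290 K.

1.16 dB

F = 1 + T_e/T₀ = 1 + 88.9/290 = 1.30655
NF = 10 log₁₀(1.30655) = 1.16 dB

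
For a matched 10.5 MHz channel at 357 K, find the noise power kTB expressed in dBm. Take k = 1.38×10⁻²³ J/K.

P_n = kTB = 1.38×10⁻²³ × 357 × 1.05×10⁷ = 5.17×10⁻¹⁴ W
In dBm: 10 log₁₀(5.17×10⁻¹⁴ / 10⁻³) = −102.9 dBm

−102.9 dBm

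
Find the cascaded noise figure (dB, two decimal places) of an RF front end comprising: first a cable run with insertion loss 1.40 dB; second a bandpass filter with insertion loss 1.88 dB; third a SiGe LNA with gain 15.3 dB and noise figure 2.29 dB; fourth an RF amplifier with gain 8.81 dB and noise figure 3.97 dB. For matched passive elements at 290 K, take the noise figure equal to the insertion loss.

5.68 dB

Convert to linear (a loss of L dB is a gain of −L dB): F_i = 10^(NF_i/10), G_i = 10^(G_i,dB/10)
  Stage 1: F_1 = 10^(1.40/10) = 1.380, G_1 = 10^(−1.40/10) = 0.7244
  Stage 2: F_2 = 10^(1.88/10) = 1.542, G_2 = 10^(−1.88/10) = 0.6486
  Stage 3: F_3 = 10^(2.29/10) = 1.694, G_3 = 10^(15.3/10) = 33.88
  Stage 4: F_4 = 10^(3.97/10) = 2.495, G_4 = 10^(8.81/10) = 7.603
Friis cascade:
  F = 1.380 + (1.542 − 1)/0.7244 + (1.694 − 1)/0.4699 + (2.495 − 1)/15.92 = 3.700
NF = 10 log₁₀(3.700) = 5.68 dB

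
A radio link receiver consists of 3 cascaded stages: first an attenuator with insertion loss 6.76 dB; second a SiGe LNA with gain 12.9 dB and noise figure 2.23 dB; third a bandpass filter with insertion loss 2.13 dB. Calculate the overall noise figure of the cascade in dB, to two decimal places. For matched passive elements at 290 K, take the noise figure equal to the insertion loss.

Convert to linear (a loss of L dB is a gain of −L dB): F_i = 10^(NF_i/10), G_i = 10^(G_i,dB/10)
  Stage 1: F_1 = 10^(6.76/10) = 4.742, G_1 = 10^(−6.76/10) = 0.2109
  Stage 2: F_2 = 10^(2.23/10) = 1.671, G_2 = 10^(12.9/10) = 19.50
  Stage 3: F_3 = 10^(2.13/10) = 1.633, G_3 = 10^(−2.13/10) = 0.6124
Friis cascade:
  F = 4.742 + (1.671 − 1)/0.2109 + (1.633 − 1)/4.111 = 8.079
NF = 10 log₁₀(8.079) = 9.07 dB

9.07 dB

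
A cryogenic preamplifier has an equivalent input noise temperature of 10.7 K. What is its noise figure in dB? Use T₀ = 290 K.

F = 1 + T_e/T₀ = 1 + 10.7/290 = 1.0369
NF = 10 log₁₀(1.0369) = 0.157 dB

0.157 dB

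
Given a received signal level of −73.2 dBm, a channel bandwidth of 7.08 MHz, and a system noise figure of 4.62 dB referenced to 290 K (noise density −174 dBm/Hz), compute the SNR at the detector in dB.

27.7 dB

Noise floor: N = −174 + 10 log₁₀(B) + NF
10 log₁₀(7.08×10⁶) = 68.5 dB
N = −174 + 68.5 + 4.62 = −100.88 dBm
SNR = P_sig − N = −73.2 − (−100.88) = 27.68 dB → 27.7 dB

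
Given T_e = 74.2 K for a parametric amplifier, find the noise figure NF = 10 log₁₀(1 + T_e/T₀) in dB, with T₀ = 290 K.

F = 1 + T_e/T₀ = 1 + 74.2/290 = 1.25586
NF = 10 log₁₀(1.25586) = 0.989 dB

0.989 dB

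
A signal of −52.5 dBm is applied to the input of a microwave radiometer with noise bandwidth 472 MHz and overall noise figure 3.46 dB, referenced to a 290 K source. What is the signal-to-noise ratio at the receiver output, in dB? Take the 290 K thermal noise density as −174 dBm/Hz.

Noise floor: N = −174 + 10 log₁₀(B) + NF
10 log₁₀(4.72×10⁸) = 86.74 dB
N = −174 + 86.74 + 3.46 = −83.80 dBm
SNR = P_sig − N = −52.5 − (−83.80) = 31.30 dB → 31.3 dB

31.3 dB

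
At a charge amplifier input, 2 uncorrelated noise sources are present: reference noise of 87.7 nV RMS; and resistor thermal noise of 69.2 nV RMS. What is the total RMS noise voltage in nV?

Uncorrelated sources add in power (mean-square): V_tot = √(ΣV_i²)
V_tot = √[(8.77×10⁻⁸)² + (6.92×10⁻⁸)²] = 1.12×10⁻⁷ V = 112 nV

112 nV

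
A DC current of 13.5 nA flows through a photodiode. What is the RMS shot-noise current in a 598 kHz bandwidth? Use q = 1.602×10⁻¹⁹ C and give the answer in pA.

I_n = √(2qI·B)
2qI·B = 2 × 1.602×10⁻¹⁹ × 1.35×10⁻⁸ × 5.98×10⁵ = 2.59×10⁻²¹ A²
I_n = √(2.59×10⁻²¹) = 5.09×10⁻¹¹ A = 50.9 pA

50.9 pA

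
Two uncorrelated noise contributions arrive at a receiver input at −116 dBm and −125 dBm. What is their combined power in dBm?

−115.5 dBm

Convert to linear, add, convert back:
P₁ = 2.51×10⁻¹⁵ W, P₂ = 3.16×10⁻¹⁶ W
P_tot = 2.83×10⁻¹⁵ W → 10 log₁₀(P_tot / 10⁻³) = −115.5 dBm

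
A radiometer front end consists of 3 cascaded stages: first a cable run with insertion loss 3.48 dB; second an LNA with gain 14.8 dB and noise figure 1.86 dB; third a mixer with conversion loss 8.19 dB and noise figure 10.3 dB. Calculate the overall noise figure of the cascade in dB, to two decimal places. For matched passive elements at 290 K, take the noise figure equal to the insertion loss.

Convert to linear (a loss of L dB is a gain of −L dB): F_i = 10^(NF_i/10), G_i = 10^(G_i,dB/10)
  Stage 1: F_1 = 10^(3.48/10) = 2.228, G_1 = 10^(−3.48/10) = 0.4487
  Stage 2: F_2 = 10^(1.86/10) = 1.535, G_2 = 10^(14.8/10) = 30.20
  Stage 3: F_3 = 10^(10.3/10) = 10.72, G_3 = 10^(−8.19/10) = 0.1517
Friis cascade:
  F = 2.228 + (1.535 − 1)/0.4487 + (10.72 − 1)/13.55 = 4.137
NF = 10 log₁₀(4.137) = 6.17 dB

6.17 dB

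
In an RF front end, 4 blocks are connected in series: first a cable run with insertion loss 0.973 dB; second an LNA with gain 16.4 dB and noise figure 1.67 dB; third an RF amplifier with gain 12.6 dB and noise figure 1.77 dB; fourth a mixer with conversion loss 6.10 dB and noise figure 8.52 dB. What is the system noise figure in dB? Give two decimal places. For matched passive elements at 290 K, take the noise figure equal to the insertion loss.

2.70 dB

Convert to linear (a loss of L dB is a gain of −L dB): F_i = 10^(NF_i/10), G_i = 10^(G_i,dB/10)
  Stage 1: F_1 = 10^(0.973/10) = 1.251, G_1 = 10^(−0.973/10) = 0.7993
  Stage 2: F_2 = 10^(1.67/10) = 1.469, G_2 = 10^(16.4/10) = 43.65
  Stage 3: F_3 = 10^(1.77/10) = 1.503, G_3 = 10^(12.6/10) = 18.20
  Stage 4: F_4 = 10^(8.52/10) = 7.112, G_4 = 10^(−6.10/10) = 0.2455
Friis cascade:
  F = 1.251 + (1.469 − 1)/0.7993 + (1.503 − 1)/34.89 + (7.112 − 1)/634.9 = 1.862
NF = 10 log₁₀(1.862) = 2.70 dB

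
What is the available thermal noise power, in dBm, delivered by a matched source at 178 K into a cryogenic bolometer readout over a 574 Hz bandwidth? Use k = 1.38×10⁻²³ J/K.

P_n = kTB = 1.38×10⁻²³ × 178 × 5.74×10² = 1.41×10⁻¹⁸ W
In dBm: 10 log₁₀(1.41×10⁻¹⁸ / 10⁻³) = −148.5 dBm

−148.5 dBm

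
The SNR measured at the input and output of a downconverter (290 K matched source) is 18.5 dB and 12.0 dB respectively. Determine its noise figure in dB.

NF (dB) = SNR_in(dB) − SNR_out(dB) when the source is at T₀
NF = 18.5 − 12.0 = 6.5 dB

6.5 dB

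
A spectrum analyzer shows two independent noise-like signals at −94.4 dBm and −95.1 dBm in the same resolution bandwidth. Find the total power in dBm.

Convert to linear, add, convert back:
P₁ = 3.63×10⁻¹³ W, P₂ = 3.09×10⁻¹³ W
P_tot = 6.72×10⁻¹³ W → 10 log₁₀(P_tot / 10⁻³) = −91.7 dBm

−91.7 dBm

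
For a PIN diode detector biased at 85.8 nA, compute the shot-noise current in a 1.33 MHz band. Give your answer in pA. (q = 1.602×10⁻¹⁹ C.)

I_n = √(2qI·B)
2qI·B = 2 × 1.602×10⁻¹⁹ × 8.58×10⁻⁸ × 1.33×10⁶ = 3.66×10⁻²⁰ A²
I_n = √(3.66×10⁻²⁰) = 1.91×10⁻¹⁰ A = 191 pA

191 pA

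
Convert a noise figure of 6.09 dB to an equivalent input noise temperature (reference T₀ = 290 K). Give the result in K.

889 K

F = 10^(6.09/10) = 4.06443
T_e = (F − 1)·T₀ = (4.06443 − 1) × 290 = 889 K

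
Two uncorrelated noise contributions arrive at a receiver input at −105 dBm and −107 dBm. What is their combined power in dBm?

−102.9 dBm

Convert to linear, add, convert back:
P₁ = 3.16×10⁻¹⁴ W, P₂ = 2.00×10⁻¹⁴ W
P_tot = 5.16×10⁻¹⁴ W → 10 log₁₀(P_tot / 10⁻³) = −102.9 dBm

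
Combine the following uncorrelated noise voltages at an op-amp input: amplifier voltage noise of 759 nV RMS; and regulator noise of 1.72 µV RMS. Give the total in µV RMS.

Uncorrelated sources add in power (mean-square): V_tot = √(ΣV_i²)
V_tot = √[(7.59×10⁻⁷)² + (1.72×10⁻⁶)²] = 1.88×10⁻⁶ V = 1.88 µV

1.88 µV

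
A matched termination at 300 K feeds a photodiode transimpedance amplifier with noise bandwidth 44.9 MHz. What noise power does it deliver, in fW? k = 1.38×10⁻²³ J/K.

186 fW

P_n = kTB = 1.38×10⁻²³ × 300 × 4.49×10⁷ = 1.86×10⁻¹³ W = 186 fW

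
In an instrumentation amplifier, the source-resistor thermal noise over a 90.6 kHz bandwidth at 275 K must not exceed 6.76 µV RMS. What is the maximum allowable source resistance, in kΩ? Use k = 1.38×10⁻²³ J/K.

Johnson–Nyquist: V_n = √(4kTRB) ⇒ R = V_n² / (4kTB)
4kTB = 4 × 1.38×10⁻²³ × 275 × 9.06×10⁴ = 1.38×10⁻¹⁵
R = (6.76×10⁻⁶)² / 1.38×10⁻¹⁵ = 3.32×10⁴ Ω = 33.2 kΩ

33.2 kΩ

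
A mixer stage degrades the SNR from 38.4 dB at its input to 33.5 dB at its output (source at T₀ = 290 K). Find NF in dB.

NF (dB) = SNR_in(dB) − SNR_out(dB) when the source is at T₀
NF = 38.4 − 33.5 = 4.9 dB

4.9 dB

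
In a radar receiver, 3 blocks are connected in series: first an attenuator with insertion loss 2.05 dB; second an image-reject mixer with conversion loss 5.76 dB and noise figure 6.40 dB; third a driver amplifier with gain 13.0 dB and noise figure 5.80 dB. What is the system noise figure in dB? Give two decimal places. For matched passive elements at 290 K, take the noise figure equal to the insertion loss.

Convert to linear (a loss of L dB is a gain of −L dB): F_i = 10^(NF_i/10), G_i = 10^(G_i,dB/10)
  Stage 1: F_1 = 10^(2.05/10) = 1.603, G_1 = 10^(−2.05/10) = 0.6237
  Stage 2: F_2 = 10^(6.40/10) = 4.365, G_2 = 10^(−5.76/10) = 0.2655
  Stage 3: F_3 = 10^(5.80/10) = 3.802, G_3 = 10^(13.0/10) = 19.95
Friis cascade:
  F = 1.603 + (4.365 − 1)/0.6237 + (3.802 − 1)/0.1656 = 23.92
NF = 10 log₁₀(23.92) = 13.79 dB

13.79 dB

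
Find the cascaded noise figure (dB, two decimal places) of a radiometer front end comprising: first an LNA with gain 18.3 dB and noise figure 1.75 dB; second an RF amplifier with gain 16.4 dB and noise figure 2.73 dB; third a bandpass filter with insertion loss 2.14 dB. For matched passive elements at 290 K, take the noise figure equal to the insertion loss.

1.79 dB

Convert to linear (a loss of L dB is a gain of −L dB): F_i = 10^(NF_i/10), G_i = 10^(G_i,dB/10)
  Stage 1: F_1 = 10^(1.75/10) = 1.496, G_1 = 10^(18.3/10) = 67.61
  Stage 2: F_2 = 10^(2.73/10) = 1.875, G_2 = 10^(16.4/10) = 43.65
  Stage 3: F_3 = 10^(2.14/10) = 1.637, G_3 = 10^(−2.14/10) = 0.6109
Friis cascade:
  F = 1.496 + (1.875 − 1)/67.61 + (1.637 − 1)/2951 = 1.509
NF = 10 log₁₀(1.509) = 1.79 dB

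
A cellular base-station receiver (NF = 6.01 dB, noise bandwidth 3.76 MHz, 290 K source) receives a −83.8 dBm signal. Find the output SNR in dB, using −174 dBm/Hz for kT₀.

18.4 dB

Noise floor: N = −174 + 10 log₁₀(B) + NF
10 log₁₀(3.76×10⁶) = 65.75 dB
N = −174 + 65.75 + 6.01 = −102.24 dBm
SNR = P_sig − N = −83.8 − (−102.24) = 18.44 dB → 18.4 dB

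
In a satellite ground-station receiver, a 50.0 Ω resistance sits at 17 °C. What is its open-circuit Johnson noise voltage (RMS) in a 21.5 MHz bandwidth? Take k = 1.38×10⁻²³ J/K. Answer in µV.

4.15 µV

T = 17 °C + 273.15 = 290.15 K
V_n = √(4kTRB)
4kTRB = 4 × 1.38×10⁻²³ × 290.15 × 5.00×10¹ × 2.15×10⁷ = 1.72×10⁻¹¹ V²
V_n = √(1.72×10⁻¹¹) = 4.15×10⁻⁶ V = 4.15 µV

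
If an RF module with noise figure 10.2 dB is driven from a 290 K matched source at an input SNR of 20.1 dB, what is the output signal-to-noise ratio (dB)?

9.9 dB

By definition F = SNR_in/SNR_out, so in dB: SNR_out = SNR_in − NF
SNR_out = 20.1 − 10.2 = 9.9 dB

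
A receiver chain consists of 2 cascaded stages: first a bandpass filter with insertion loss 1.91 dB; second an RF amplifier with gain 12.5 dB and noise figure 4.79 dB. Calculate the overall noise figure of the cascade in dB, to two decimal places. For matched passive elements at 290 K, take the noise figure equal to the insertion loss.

6.70 dB

Convert to linear (a loss of L dB is a gain of −L dB): F_i = 10^(NF_i/10), G_i = 10^(G_i,dB/10)
  Stage 1: F_1 = 10^(1.91/10) = 1.552, G_1 = 10^(−1.91/10) = 0.6442
  Stage 2: F_2 = 10^(4.79/10) = 3.013, G_2 = 10^(12.5/10) = 17.78
Friis cascade:
  F = 1.552 + (3.013 − 1)/0.6442 = 4.677
NF = 10 log₁₀(4.677) = 6.70 dB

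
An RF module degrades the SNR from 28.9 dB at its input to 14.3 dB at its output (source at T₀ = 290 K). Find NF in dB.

14.6 dB

NF (dB) = SNR_in(dB) − SNR_out(dB) when the source is at T₀
NF = 28.9 − 14.3 = 14.6 dB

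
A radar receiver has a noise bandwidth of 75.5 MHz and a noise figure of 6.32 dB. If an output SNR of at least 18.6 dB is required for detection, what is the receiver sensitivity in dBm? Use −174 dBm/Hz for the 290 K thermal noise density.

Sensitivity = −174 + 10 log₁₀(B) + NF + SNR_min
= −174 + 78.78 + 6.32 + 18.6
= −70.30 dBm → −70.3 dBm

−70.3 dBm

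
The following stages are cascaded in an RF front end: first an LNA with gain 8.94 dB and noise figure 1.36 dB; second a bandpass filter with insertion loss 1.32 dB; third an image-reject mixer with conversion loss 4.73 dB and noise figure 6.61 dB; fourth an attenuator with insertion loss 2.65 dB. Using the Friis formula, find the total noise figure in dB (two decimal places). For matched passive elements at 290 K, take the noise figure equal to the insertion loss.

3.92 dB

Convert to linear (a loss of L dB is a gain of −L dB): F_i = 10^(NF_i/10), G_i = 10^(G_i,dB/10)
  Stage 1: F_1 = 10^(1.36/10) = 1.368, G_1 = 10^(8.94/10) = 7.834
  Stage 2: F_2 = 10^(1.32/10) = 1.355, G_2 = 10^(−1.32/10) = 0.7379
  Stage 3: F_3 = 10^(6.61/10) = 4.581, G_3 = 10^(−4.73/10) = 0.3365
  Stage 4: F_4 = 10^(2.65/10) = 1.841, G_4 = 10^(−2.65/10) = 0.5433
Friis cascade:
  F = 1.368 + (1.355 − 1)/7.834 + (4.581 − 1)/5.781 + (1.841 − 1)/1.945 = 2.465
NF = 10 log₁₀(2.465) = 3.92 dB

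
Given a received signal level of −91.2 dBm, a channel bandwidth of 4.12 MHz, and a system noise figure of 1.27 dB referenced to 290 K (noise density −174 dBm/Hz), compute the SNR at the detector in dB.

15.4 dB

Noise floor: N = −174 + 10 log₁₀(B) + NF
10 log₁₀(4.12×10⁶) = 66.15 dB
N = −174 + 66.15 + 1.27 = −106.58 dBm
SNR = P_sig − N = −91.2 − (−106.58) = 15.38 dB → 15.4 dB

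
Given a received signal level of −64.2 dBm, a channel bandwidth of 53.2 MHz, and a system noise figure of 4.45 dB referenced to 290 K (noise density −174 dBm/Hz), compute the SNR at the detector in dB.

28.1 dB

Noise floor: N = −174 + 10 log₁₀(B) + NF
10 log₁₀(5.32×10⁷) = 77.26 dB
N = −174 + 77.26 + 4.45 = −92.29 dBm
SNR = P_sig − N = −64.2 − (−92.29) = 28.09 dB → 28.1 dB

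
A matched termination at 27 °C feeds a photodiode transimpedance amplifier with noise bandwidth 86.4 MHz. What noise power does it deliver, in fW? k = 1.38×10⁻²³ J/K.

358 fW

T = 27 °C + 273.15 = 300.15 K
P_n = kTB = 1.38×10⁻²³ × 300.15 × 8.64×10⁷ = 3.58×10⁻¹³ W = 358 fW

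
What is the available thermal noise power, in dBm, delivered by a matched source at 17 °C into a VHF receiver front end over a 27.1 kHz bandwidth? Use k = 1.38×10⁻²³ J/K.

T = 17 °C + 273.15 = 290.15 K
P_n = kTB = 1.38×10⁻²³ × 290.15 × 2.71×10⁴ = 1.09×10⁻¹⁶ W
In dBm: 10 log₁₀(1.09×10⁻¹⁶ / 10⁻³) = −129.6 dBm

−129.6 dBm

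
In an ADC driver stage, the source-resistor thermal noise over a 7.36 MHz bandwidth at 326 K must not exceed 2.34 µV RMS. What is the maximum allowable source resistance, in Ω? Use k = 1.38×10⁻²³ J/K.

41.3 Ω

Johnson–Nyquist: V_n = √(4kTRB) ⇒ R = V_n² / (4kTB)
4kTB = 4 × 1.38×10⁻²³ × 326 × 7.36×10⁶ = 1.32×10⁻¹³
R = (2.34×10⁻⁶)² / 1.32×10⁻¹³ = 4.13×10¹ Ω = 41.3 Ω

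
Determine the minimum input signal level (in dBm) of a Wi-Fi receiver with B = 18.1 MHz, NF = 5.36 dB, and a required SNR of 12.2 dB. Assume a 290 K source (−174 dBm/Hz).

Sensitivity = −174 + 10 log₁₀(B) + NF + SNR_min
= −174 + 72.58 + 5.36 + 12.2
= −83.86 dBm → −83.9 dBm

−83.9 dBm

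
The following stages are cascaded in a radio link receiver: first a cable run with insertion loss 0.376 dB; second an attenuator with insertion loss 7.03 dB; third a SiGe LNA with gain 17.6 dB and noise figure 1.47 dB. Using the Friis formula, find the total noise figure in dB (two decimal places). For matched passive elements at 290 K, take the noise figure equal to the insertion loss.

Convert to linear (a loss of L dB is a gain of −L dB): F_i = 10^(NF_i/10), G_i = 10^(G_i,dB/10)
  Stage 1: F_1 = 10^(0.376/10) = 1.090, G_1 = 10^(−0.376/10) = 0.9171
  Stage 2: F_2 = 10^(7.03/10) = 5.047, G_2 = 10^(−7.03/10) = 0.1982
  Stage 3: F_3 = 10^(1.47/10) = 1.403, G_3 = 10^(17.6/10) = 57.54
Friis cascade:
  F = 1.090 + (5.047 − 1)/0.9171 + (1.403 − 1)/0.1817 = 7.720
NF = 10 log₁₀(7.720) = 8.88 dB

8.88 dB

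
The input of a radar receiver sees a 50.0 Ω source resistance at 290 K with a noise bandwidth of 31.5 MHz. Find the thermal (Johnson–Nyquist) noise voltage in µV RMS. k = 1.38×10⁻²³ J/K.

5.02 µV

V_n = √(4kTRB)
4kTRB = 4 × 1.38×10⁻²³ × 290 × 5.00×10¹ × 3.15×10⁷ = 2.52×10⁻¹¹ V²
V_n = √(2.52×10⁻¹¹) = 5.02×10⁻⁶ V = 5.02 µV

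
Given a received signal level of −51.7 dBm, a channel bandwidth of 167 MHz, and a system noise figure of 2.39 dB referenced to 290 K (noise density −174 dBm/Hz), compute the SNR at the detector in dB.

37.7 dB

Noise floor: N = −174 + 10 log₁₀(B) + NF
10 log₁₀(1.67×10⁸) = 82.23 dB
N = −174 + 82.23 + 2.39 = −89.38 dBm
SNR = P_sig − N = −51.7 − (−89.38) = 37.68 dB → 37.7 dB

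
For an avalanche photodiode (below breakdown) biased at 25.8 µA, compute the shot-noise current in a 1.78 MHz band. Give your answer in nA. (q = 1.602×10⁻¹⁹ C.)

I_n = √(2qI·B)
2qI·B = 2 × 1.602×10⁻¹⁹ × 2.58×10⁻⁵ × 1.78×10⁶ = 1.47×10⁻¹⁷ A²
I_n = √(1.47×10⁻¹⁷) = 3.84×10⁻⁹ A = 3.84 nA

3.84 nA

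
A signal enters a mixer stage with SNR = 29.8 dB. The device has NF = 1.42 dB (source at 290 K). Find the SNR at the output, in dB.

By definition F = SNR_in/SNR_out, so in dB: SNR_out = SNR_in − NF
SNR_out = 29.8 − 1.42 = 28.38 dB

28.38 dB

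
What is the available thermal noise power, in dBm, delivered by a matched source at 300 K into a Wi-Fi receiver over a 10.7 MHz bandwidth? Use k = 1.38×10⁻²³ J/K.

P_n = kTB = 1.38×10⁻²³ × 300 × 1.07×10⁷ = 4.43×10⁻¹⁴ W
In dBm: 10 log₁₀(4.43×10⁻¹⁴ / 10⁻³) = −103.5 dBm

−103.5 dBm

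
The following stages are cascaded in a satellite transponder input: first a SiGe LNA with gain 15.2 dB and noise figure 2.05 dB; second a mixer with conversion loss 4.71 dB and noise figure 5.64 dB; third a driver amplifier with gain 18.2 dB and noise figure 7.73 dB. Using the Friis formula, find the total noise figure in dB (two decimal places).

Convert to linear (a loss of L dB is a gain of −L dB): F_i = 10^(NF_i/10), G_i = 10^(G_i,dB/10)
  Stage 1: F_1 = 10^(2.05/10) = 1.603, G_1 = 10^(15.2/10) = 33.11
  Stage 2: F_2 = 10^(5.64/10) = 3.664, G_2 = 10^(−4.71/10) = 0.3381
  Stage 3: F_3 = 10^(7.73/10) = 5.929, G_3 = 10^(18.2/10) = 66.07
Friis cascade:
  F = 1.603 + (3.664 − 1)/33.11 + (5.929 − 1)/11.19 = 2.124
NF = 10 log₁₀(2.124) = 3.27 dB

3.27 dB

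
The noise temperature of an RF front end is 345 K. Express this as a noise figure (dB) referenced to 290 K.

3.40 dB

F = 1 + T_e/T₀ = 1 + 345/290 = 2.18966
NF = 10 log₁₀(2.18966) = 3.40 dB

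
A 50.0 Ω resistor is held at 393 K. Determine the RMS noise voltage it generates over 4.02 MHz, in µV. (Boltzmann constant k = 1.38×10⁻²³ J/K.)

2.09 µV

V_n = √(4kTRB)
4kTRB = 4 × 1.38×10⁻²³ × 393 × 5.00×10¹ × 4.02×10⁶ = 4.36×10⁻¹² V²
V_n = √(4.36×10⁻¹²) = 2.09×10⁻⁶ V = 2.09 µV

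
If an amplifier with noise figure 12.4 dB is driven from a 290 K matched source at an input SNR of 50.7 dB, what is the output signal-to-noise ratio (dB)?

By definition F = SNR_in/SNR_out, so in dB: SNR_out = SNR_in − NF
SNR_out = 50.7 − 12.4 = 38.3 dB

38.3 dB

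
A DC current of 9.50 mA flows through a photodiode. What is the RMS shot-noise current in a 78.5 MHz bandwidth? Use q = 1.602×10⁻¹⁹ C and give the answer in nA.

I_n = √(2qI·B)
2qI·B = 2 × 1.602×10⁻¹⁹ × 9.50×10⁻³ × 7.85×10⁷ = 2.39×10⁻¹³ A²
I_n = √(2.39×10⁻¹³) = 4.89×10⁻⁷ A = 489 nA

489 nA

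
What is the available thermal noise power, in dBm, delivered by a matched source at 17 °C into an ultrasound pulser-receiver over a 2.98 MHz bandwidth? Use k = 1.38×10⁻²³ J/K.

T = 17 °C + 273.15 = 290.15 K
P_n = kTB = 1.38×10⁻²³ × 290.15 × 2.98×10⁶ = 1.19×10⁻¹⁴ W
In dBm: 10 log₁₀(1.19×10⁻¹⁴ / 10⁻³) = −109.2 dBm

−109.2 dBm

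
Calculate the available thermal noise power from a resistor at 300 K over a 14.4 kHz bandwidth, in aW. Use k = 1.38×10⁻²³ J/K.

59.6 aW

P_n = kTB = 1.38×10⁻²³ × 300 × 1.44×10⁴ = 5.96×10⁻¹⁷ W = 59.6 aW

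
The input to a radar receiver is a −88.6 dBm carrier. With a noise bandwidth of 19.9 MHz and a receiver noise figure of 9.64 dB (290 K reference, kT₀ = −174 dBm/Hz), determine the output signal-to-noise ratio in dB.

2.8 dB

Noise floor: N = −174 + 10 log₁₀(B) + NF
10 log₁₀(1.99×10⁷) = 72.99 dB
N = −174 + 72.99 + 9.64 = −91.37 dBm
SNR = P_sig − N = −88.6 − (−91.37) = 2.77 dB → 2.8 dB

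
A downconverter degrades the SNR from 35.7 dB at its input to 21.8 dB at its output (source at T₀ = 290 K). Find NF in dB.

13.9 dB

NF (dB) = SNR_in(dB) − SNR_out(dB) when the source is at T₀
NF = 35.7 − 21.8 = 13.9 dB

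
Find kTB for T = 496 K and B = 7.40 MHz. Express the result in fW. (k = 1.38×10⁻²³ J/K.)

50.7 fW

P_n = kTB = 1.38×10⁻²³ × 496 × 7.40×10⁶ = 5.07×10⁻¹⁴ W = 50.7 fW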